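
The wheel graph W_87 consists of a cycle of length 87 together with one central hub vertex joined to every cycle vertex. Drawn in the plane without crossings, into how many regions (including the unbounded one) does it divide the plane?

88

W_87 has V = 87 + 1 = 88 vertices and E = 2·87 = 174 edges.
By Euler's formula F = 2 − V + E = 2 − 88 + 174 = 88.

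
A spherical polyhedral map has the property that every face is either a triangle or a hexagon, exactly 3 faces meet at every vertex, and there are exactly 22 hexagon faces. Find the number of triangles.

4

Let x be the number of triangles; then F = 22 + x.
Edge–face incidences: 2E = 6·22 + 3·x = 132 + 3x.
Every vertex has degree 3, so 3V = 2E.
Euler: V − E + F = 2 ⇒ (2E)/3 − E + (22 + x) = 2.
Multiply by 6: 2·(2E) − 3·(2E) + 6·(22 + x) = 12, i.e. 132 + 6x − (132 + 3x) = 12.
Collecting terms: 3x = 12, so x = 4.
Then 2E = 132 + 3·4 = 144, so E = 72, V = 2E/3 = 48, F = 22 + 4 = 26.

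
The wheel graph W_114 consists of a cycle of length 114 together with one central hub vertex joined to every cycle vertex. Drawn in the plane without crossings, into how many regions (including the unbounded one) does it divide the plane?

115

W_114 has V = 114 + 1 = 115 vertices and E = 2·114 = 228 edges.
By Euler's formula F = 2 − V + E = 2 − 115 + 228 = 115.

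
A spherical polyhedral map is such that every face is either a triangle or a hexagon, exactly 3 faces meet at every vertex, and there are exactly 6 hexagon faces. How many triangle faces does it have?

4

Let x be the number of triangles; then F = 6 + x.
Edge–face incidences: 2E = 6·6 + 3·x = 36 + 3x.
Every vertex has degree 3, so 3V = 2E.
Euler: V − E + F = 2 ⇒ (2E)/3 − E + (6 + x) = 2.
Multiply by 6: 2·(2E) − 3·(2E) + 6·(6 + x) = 12, i.e. 36 + 6x − (36 + 3x) = 12.
Collecting terms: 3x = 12, so x = 4.
Then 2E = 36 + 3·4 = 48, so E = 24, V = 2E/3 = 16, F = 6 + 4 = 10.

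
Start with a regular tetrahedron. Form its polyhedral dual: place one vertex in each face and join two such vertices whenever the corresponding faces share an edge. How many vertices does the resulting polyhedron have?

4

The base solid has V = 4, E = 6, F = 4.
The dual swaps V and F and preserves E: V′ = F = 4, E′ = E = 6, F′ = V = 4.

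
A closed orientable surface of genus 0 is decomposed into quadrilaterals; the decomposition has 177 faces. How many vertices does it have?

χ = 2 − 2·0 = 2, and every face is a square so 4F = 2E.
E = 4·177/2 = 354. Then V = 2 + E − F = 2 + 354 − 177 = 179.

179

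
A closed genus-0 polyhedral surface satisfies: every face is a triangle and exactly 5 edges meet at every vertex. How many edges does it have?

Each face has 3 edges and each edge borders two faces, so 2E = 3F.
Each vertex has degree 5, so 5V = 2E and hence V = 3F/5.
Euler: V − E + F = 2 ⇒ (3F/5) − (3F/2) + F = 2.
Multiply by 10: (6 − 15 + 10)F = 20, i.e. 1F = 20.
So F = 20, E = 3·20/2 = 30, V = 3·20/5 = 12.

30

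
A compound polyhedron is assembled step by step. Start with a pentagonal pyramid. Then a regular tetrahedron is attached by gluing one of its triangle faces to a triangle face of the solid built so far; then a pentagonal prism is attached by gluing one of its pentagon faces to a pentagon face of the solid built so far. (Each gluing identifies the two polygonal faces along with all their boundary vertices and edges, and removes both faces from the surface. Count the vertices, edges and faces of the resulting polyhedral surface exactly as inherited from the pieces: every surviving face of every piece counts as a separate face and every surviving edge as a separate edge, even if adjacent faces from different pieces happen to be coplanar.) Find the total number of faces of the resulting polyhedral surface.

13

A pentagonal pyramid: V=6, E=10, F=6.
Attach a regular tetrahedron (V=4, E=6, F=4) along a 3-gon: merge 3 vertices and 3 edges, delete both glued faces → V=7, E=13, F=8.
Attach a pentagonal prism (V=10, E=15, F=7) along a 5-gon: merge 5 vertices and 5 edges, delete both glued faces → V=12, E=23, F=13.
Check: V − E + F = 12 − 23 + 13 = 2.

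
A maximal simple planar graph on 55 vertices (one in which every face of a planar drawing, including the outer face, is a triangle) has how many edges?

159

In a plane triangulation 3F = 2E and V − E + F = 2, so E = 3V − 6 = 3·55 − 6 = 159.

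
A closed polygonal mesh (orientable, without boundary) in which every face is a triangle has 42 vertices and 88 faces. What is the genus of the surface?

Every face is a triangle, so 2E = 3·88 = 264, giving E = 132.
χ = V − E + F = 42 − 132 + 88 = -2.
For a closed orientable surface χ = 2 − 2g, so g = (2 − (-2))/2 = 2.

2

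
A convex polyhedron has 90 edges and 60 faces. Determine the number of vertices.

32

Here V − E + F = 2.
V = 2 + E − F = 2 + 90 − 60 = 32.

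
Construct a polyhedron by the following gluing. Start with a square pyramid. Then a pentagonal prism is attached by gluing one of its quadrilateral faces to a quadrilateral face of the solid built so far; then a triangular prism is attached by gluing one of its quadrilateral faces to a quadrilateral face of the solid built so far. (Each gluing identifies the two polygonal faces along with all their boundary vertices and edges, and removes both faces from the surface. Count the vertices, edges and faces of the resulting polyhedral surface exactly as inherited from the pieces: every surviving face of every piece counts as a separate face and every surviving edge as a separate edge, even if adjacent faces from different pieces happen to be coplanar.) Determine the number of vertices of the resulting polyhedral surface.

A square pyramid: V=5, E=8, F=5.
Attach a pentagonal prism (V=10, E=15, F=7) along a 4-gon: merge 4 vertices and 4 edges, delete both glued faces → V=11, E=19, F=10.
Attach a triangular prism (V=6, E=9, F=5) along a 4-gon: merge 4 vertices and 4 edges, delete both glued faces → V=13, E=24, F=13.
Check: V − E + F = 13 − 24 + 13 = 2.

13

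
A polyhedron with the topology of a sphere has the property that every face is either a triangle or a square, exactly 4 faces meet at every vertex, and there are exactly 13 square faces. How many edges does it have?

Let x be the number of triangles; then F = 13 + x.
Edge–face incidences: 2E = 4·13 + 3·x = 52 + 3x.
Every vertex has degree 4, so 4V = 2E.
Euler: V − E + F = 2 ⇒ (2E)/4 − E + (13 + x) = 2.
Multiply by 8: 2·(2E) − 4·(2E) + 8·(13 + x) = 16, i.e. 104 + 8x − 2·(52 + 3x) = 16.
Collecting terms: 2x = 16, so x = 8.
Then 2E = 52 + 3·8 = 76, so E = 38, V = 2E/4 = 19, F = 13 + 8 = 21.

38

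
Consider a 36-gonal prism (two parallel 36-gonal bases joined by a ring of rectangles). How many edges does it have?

A prism on an n-gon has two n-gon bases and n rectangular sides: V = 2·36 = 72, E = 3·36 = 108, F = 36 + 2 = 38.

108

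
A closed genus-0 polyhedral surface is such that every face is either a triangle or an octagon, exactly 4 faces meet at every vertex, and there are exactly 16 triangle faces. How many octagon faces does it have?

2

Let x be the number of octagons; then F = 16 + x.
Edge–face incidences: 2E = 3·16 + 8·x = 48 + 8x.
Every vertex has degree 4, so 4V = 2E.
Euler: V − E + F = 2 ⇒ (2E)/4 − E + (16 + x) = 2.
Multiply by 8: 2·(2E) − 4·(2E) + 8·(16 + x) = 16, i.e. 128 + 8x − 2·(48 + 8x) = 16.
Collecting terms: −8x + 32 = 16, so −8x = −16, so x = 2.
Then 2E = 48 + 8·2 = 64, so E = 32, V = 2E/4 = 16, F = 16 + 2 = 18.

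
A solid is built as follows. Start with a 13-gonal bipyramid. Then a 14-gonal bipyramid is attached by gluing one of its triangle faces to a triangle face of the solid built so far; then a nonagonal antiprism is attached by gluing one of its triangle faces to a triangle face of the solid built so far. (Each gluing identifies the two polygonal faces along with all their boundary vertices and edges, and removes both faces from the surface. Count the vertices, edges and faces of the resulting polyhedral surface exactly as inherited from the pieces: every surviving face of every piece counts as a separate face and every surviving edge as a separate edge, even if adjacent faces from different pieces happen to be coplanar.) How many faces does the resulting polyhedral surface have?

70

A 13-gonal bipyramid: V=15, E=39, F=26.
Attach a 14-gonal bipyramid (V=16, E=42, F=28) along a 3-gon: merge 3 vertices and 3 edges, delete both glued faces → V=28, E=78, F=52.
Attach a nonagonal antiprism (V=18, E=36, F=20) along a 3-gon: merge 3 vertices and 3 edges, delete both glued faces → V=43, E=111, F=70.
Check: V − E + F = 43 − 111 + 70 = 2.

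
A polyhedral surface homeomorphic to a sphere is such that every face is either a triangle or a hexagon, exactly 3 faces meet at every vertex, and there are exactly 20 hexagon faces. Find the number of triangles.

4

Let x be the number of triangles; then F = 20 + x.
Edge–face incidences: 2E = 6·20 + 3·x = 120 + 3x.
Every vertex has degree 3, so 3V = 2E.
Euler: V − E + F = 2 ⇒ (2E)/3 − E + (20 + x) = 2.
Multiply by 6: 2·(2E) − 3·(2E) + 6·(20 + x) = 12, i.e. 120 + 6x − (120 + 3x) = 12.
Collecting terms: 3x = 12, so x = 4.
Then 2E = 120 + 3·4 = 132, so E = 66, V = 2E/3 = 44, F = 20 + 4 = 24.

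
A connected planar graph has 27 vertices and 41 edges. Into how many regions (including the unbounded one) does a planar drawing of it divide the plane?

Euler's formula for a connected plane graph: V − E + F = 2, so F = 2 − 27 + 41 = 16.

16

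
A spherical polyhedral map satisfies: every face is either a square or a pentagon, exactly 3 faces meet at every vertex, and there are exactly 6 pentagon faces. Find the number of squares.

3

Let x be the number of squares; then F = 6 + x.
Edge–face incidences: 2E = 5·6 + 4·x = 30 + 4x.
Every vertex has degree 3, so 3V = 2E.
Euler: V − E + F = 2 ⇒ (2E)/3 − E + (6 + x) = 2.
Multiply by 6: 2·(2E) − 3·(2E) + 6·(6 + x) = 12, i.e. 36 + 6x − (30 + 4x) = 12.
Collecting terms: 2x + 6 = 12, so 2x = 6, so x = 3.
Then 2E = 30 + 4·3 = 42, so E = 21, V = 2E/3 = 14, F = 6 + 3 = 9.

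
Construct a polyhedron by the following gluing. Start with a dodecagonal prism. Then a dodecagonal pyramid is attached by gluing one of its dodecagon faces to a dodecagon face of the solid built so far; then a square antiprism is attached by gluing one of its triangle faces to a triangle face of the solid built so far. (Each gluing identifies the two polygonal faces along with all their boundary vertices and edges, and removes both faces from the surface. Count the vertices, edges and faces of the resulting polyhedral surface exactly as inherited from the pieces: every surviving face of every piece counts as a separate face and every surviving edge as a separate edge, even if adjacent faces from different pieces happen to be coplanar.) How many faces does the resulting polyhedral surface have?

A dodecagonal prism: V=24, E=36, F=14.
Attach a dodecagonal pyramid (V=13, E=24, F=13) along a 12-gon: merge 12 vertices and 12 edges, delete both glued faces → V=25, E=48, F=25.
Attach a square antiprism (V=8, E=16, F=10) along a 3-gon: merge 3 vertices and 3 edges, delete both glued faces → V=30, E=61, F=33.
Check: V − E + F = 30 − 61 + 33 = 2.

33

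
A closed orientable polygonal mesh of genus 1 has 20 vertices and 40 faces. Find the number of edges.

For a closed orientable surface of genus 1, χ = 2 − 2·1 = 0.
E = V + F − (0) = 20 + 40 − (0) = 60.

60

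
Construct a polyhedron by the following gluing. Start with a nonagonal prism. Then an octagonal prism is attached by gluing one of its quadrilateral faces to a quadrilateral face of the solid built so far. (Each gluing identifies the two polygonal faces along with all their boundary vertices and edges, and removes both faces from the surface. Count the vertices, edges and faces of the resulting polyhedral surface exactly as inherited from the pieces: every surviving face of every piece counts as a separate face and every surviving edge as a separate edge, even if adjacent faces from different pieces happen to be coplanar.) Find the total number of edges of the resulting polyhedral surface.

A nonagonal prism: V=18, E=27, F=11.
Attach an octagonal prism (V=16, E=24, F=10) along a 4-gon: merge 4 vertices and 4 edges, delete both glued faces → V=30, E=47, F=19.
Check: V − E + F = 30 − 47 + 19 = 2.

47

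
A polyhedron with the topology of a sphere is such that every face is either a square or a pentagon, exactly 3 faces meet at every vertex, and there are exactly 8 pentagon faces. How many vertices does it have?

Let x be the number of squares; then F = 8 + x.
Edge–face incidences: 2E = 5·8 + 4·x = 40 + 4x.
Every vertex has degree 3, so 3V = 2E.
Euler: V − E + F = 2 ⇒ (2E)/3 − E + (8 + x) = 2.
Multiply by 6: 2·(2E) − 3·(2E) + 6·(8 + x) = 12, i.e. 48 + 6x − (40 + 4x) = 12.
Collecting terms: 2x + 8 = 12, so 2x = 4, so x = 2.
Then 2E = 40 + 4·2 = 48, so E = 24, V = 2E/3 = 16, F = 8 + 2 = 10.

16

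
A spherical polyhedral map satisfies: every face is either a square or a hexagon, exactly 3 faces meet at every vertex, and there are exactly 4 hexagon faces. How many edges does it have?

Let x be the number of squares; then F = 4 + x.
Edge–face incidences: 2E = 6·4 + 4·x = 24 + 4x.
Every vertex has degree 3, so 3V = 2E.
Euler: V − E + F = 2 ⇒ (2E)/3 − E + (4 + x) = 2.
Multiply by 6: 2·(2E) − 3·(2E) + 6·(4 + x) = 12, i.e. 24 + 6x − (24 + 4x) = 12.
Collecting terms: 2x = 12, so x = 6.
Then 2E = 24 + 4·6 = 48, so E = 24, V = 2E/3 = 16, F = 4 + 6 = 10.

24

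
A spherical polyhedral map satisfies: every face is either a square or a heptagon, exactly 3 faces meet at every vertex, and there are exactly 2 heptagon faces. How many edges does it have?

21

Let x be the number of squares; then F = 2 + x.
Edge–face incidences: 2E = 7·2 + 4·x = 14 + 4x.
Every vertex has degree 3, so 3V = 2E.
Euler: V − E + F = 2 ⇒ (2E)/3 − E + (2 + x) = 2.
Multiply by 6: 2·(2E) − 3·(2E) + 6·(2 + x) = 12, i.e. 12 + 6x − (14 + 4x) = 12.
Collecting terms: 2x − 2 = 12, so 2x = 14, so x = 7.
Then 2E = 14 + 4·7 = 42, so E = 21, V = 2E/3 = 14, F = 2 + 7 = 9.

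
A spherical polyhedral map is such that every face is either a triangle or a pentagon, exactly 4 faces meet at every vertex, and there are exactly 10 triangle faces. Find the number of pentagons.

2

Let x be the number of pentagons; then F = 10 + x.
Edge–face incidences: 2E = 3·10 + 5·x = 30 + 5x.
Every vertex has degree 4, so 4V = 2E.
Euler: V − E + F = 2 ⇒ (2E)/4 − E + (10 + x) = 2.
Multiply by 8: 2·(2E) − 4·(2E) + 8·(10 + x) = 16, i.e. 80 + 8x − 2·(30 + 5x) = 16.
Collecting terms: −2x + 20 = 16, so −2x = −4, so x = 2.
Then 2E = 30 + 5·2 = 40, so E = 20, V = 2E/4 = 10, F = 10 + 2 = 12.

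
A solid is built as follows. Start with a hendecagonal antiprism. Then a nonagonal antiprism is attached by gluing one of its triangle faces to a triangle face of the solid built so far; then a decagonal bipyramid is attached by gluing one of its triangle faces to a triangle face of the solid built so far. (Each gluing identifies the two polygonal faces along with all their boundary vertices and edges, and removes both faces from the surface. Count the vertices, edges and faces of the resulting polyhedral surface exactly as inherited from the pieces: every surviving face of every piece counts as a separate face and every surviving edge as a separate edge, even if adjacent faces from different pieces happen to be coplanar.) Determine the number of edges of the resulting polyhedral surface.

104

A hendecagonal antiprism: V=22, E=44, F=24.
Attach a nonagonal antiprism (V=18, E=36, F=20) along a 3-gon: merge 3 vertices and 3 edges, delete both glued faces → V=37, E=77, F=42.
Attach a decagonal bipyramid (V=12, E=30, F=20) along a 3-gon: merge 3 vertices and 3 edges, delete both glued faces → V=46, E=104, F=60.
Check: V − E + F = 46 − 104 + 60 = 2.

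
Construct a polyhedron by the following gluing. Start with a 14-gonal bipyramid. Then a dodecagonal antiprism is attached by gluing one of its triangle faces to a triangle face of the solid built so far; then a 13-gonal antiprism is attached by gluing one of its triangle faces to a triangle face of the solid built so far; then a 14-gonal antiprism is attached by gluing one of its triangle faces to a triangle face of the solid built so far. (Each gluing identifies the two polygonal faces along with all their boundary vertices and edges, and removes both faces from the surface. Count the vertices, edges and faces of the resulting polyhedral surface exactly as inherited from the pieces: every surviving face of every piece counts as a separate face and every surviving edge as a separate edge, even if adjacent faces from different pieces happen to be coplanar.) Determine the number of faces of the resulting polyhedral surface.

A 14-gonal bipyramid: V=16, E=42, F=28.
Attach a dodecagonal antiprism (V=24, E=48, F=26) along a 3-gon: merge 3 vertices and 3 edges, delete both glued faces → V=37, E=87, F=52.
Attach a 13-gonal antiprism (V=26, E=52, F=28) along a 3-gon: merge 3 vertices and 3 edges, delete both glued faces → V=60, E=136, F=78.
Attach a 14-gonal antiprism (V=28, E=56, F=30) along a 3-gon: merge 3 vertices and 3 edges, delete both glued faces → V=85, E=189, F=106.
Check: V − E + F = 85 − 189 + 106 = 2.

106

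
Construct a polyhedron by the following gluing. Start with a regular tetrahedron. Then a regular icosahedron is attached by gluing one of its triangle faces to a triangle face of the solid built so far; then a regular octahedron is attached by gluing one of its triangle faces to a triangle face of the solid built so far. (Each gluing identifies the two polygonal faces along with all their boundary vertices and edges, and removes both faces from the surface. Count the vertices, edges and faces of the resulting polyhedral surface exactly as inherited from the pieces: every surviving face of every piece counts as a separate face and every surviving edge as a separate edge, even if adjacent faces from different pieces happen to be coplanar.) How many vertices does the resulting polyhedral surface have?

16

A regular tetrahedron: V=4, E=6, F=4.
Attach a regular icosahedron (V=12, E=30, F=20) along a 3-gon: merge 3 vertices and 3 edges, delete both glued faces → V=13, E=33, F=22.
Attach a regular octahedron (V=6, E=12, F=8) along a 3-gon: merge 3 vertices and 3 edges, delete both glued faces → V=16, E=42, F=28.
Check: V − E + F = 16 − 42 + 28 = 2.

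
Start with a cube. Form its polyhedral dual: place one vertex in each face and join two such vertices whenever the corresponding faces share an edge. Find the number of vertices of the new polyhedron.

6

The base solid has V = 8, E = 12, F = 6.
The dual swaps V and F and preserves E: V′ = F = 6, E′ = E = 12, F′ = V = 8.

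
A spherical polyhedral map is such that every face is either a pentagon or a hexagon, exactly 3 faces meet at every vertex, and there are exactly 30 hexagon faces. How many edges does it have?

120

Let x be the number of pentagons; then F = 30 + x.
Edge–face incidences: 2E = 6·30 + 5·x = 180 + 5x.
Every vertex has degree 3, so 3V = 2E.
Euler: V − E + F = 2 ⇒ (2E)/3 − E + (30 + x) = 2.
Multiply by 6: 2·(2E) − 3·(2E) + 6·(30 + x) = 12, i.e. 180 + 6x − (180 + 5x) = 12.
Collecting terms: x = 12.
Then 2E = 180 + 5·12 = 240, so E = 120, V = 2E/3 = 80, F = 30 + 12 = 42.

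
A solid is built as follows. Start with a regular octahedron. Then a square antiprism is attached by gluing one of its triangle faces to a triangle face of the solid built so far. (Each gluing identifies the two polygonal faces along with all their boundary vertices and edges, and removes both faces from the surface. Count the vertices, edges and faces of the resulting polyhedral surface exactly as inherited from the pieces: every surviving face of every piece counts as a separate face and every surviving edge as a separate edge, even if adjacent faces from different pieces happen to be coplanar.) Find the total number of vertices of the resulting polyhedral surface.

11

A regular octahedron: V=6, E=12, F=8.
Attach a square antiprism (V=8, E=16, F=10) along a 3-gon: merge 3 vertices and 3 edges, delete both glued faces → V=11, E=25, F=16.
Check: V − E + F = 11 − 25 + 16 = 2.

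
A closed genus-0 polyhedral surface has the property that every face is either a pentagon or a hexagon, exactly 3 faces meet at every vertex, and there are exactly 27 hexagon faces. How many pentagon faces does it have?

Let x be the number of pentagons; then F = 27 + x.
Edge–face incidences: 2E = 6·27 + 5·x = 162 + 5x.
Every vertex has degree 3, so 3V = 2E.
Euler: V − E + F = 2 ⇒ (2E)/3 − E + (27 + x) = 2.
Multiply by 6: 2·(2E) − 3·(2E) + 6·(27 + x) = 12, i.e. 162 + 6x − (162 + 5x) = 12.
Collecting terms: x = 12.
Then 2E = 162 + 5·12 = 222, so E = 111, V = 2E/3 = 74, F = 27 + 12 = 39.

12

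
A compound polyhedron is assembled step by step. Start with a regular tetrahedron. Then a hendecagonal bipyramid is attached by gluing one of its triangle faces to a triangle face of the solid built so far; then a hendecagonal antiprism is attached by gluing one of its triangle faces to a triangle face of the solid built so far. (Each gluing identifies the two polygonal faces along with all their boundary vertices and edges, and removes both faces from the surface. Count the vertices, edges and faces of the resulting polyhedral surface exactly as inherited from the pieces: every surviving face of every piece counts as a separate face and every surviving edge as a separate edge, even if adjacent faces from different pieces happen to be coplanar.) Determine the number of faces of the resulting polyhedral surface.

A regular tetrahedron: V=4, E=6, F=4.
Attach a hendecagonal bipyramid (V=13, E=33, F=22) along a 3-gon: merge 3 vertices and 3 edges, delete both glued faces → V=14, E=36, F=24.
Attach a hendecagonal antiprism (V=22, E=44, F=24) along a 3-gon: merge 3 vertices and 3 edges, delete both glued faces → V=33, E=77, F=46.
Check: V − E + F = 33 − 77 + 46 = 2.

46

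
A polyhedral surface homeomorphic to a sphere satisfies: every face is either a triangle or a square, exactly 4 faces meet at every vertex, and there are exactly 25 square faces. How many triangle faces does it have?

8

Let x be the number of triangles; then F = 25 + x.
Edge–face incidences: 2E = 4·25 + 3·x = 100 + 3x.
Every vertex has degree 4, so 4V = 2E.
Euler: V − E + F = 2 ⇒ (2E)/4 − E + (25 + x) = 2.
Multiply by 8: 2·(2E) − 4·(2E) + 8·(25 + x) = 16, i.e. 200 + 8x − 2·(100 + 3x) = 16.
Collecting terms: 2x = 16, so x = 8.
Then 2E = 100 + 3·8 = 124, so E = 62, V = 2E/4 = 31, F = 25 + 8 = 33.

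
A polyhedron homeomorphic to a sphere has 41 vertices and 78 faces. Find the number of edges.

Here V − E + F = 2.
E = V + F − (2) = 41 + 78 − (2) = 117.

117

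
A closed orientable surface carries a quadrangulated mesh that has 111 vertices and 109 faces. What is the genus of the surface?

0

Every face is a square, so 2E = 4·109 = 436, giving E = 218.
χ = V − E + F = 111 − 218 + 109 = 2.
For a closed orientable surface χ = 2 − 2g, so g = (2 − (2))/2 = 0.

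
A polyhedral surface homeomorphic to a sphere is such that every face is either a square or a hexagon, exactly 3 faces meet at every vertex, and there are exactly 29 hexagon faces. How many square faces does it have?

Let x be the number of squares; then F = 29 + x.
Edge–face incidences: 2E = 6·29 + 4·x = 174 + 4x.
Every vertex has degree 3, so 3V = 2E.
Euler: V − E + F = 2 ⇒ (2E)/3 − E + (29 + x) = 2.
Multiply by 6: 2·(2E) − 3·(2E) + 6·(29 + x) = 12, i.e. 174 + 6x − (174 + 4x) = 12.
Collecting terms: 2x = 12, so x = 6.
Then 2E = 174 + 4·6 = 198, so E = 99, V = 2E/3 = 66, F = 29 + 6 = 35.

6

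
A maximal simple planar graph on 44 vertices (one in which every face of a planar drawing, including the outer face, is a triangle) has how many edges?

126

In a plane triangulation 3F = 2E and V − E + F = 2, so E = 3V − 6 = 3·44 − 6 = 126.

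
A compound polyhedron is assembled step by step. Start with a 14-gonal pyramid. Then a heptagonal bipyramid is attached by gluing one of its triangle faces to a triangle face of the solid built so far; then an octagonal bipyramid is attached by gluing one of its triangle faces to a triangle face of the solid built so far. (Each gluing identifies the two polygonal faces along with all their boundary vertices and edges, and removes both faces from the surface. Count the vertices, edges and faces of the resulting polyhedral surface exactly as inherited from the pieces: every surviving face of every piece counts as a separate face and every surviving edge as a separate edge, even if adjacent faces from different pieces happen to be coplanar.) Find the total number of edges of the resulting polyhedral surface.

A 14-gonal pyramid: V=15, E=28, F=15.
Attach a heptagonal bipyramid (V=9, E=21, F=14) along a 3-gon: merge 3 vertices and 3 edges, delete both glued faces → V=21, E=46, F=27.
Attach an octagonal bipyramid (V=10, E=24, F=16) along a 3-gon: merge 3 vertices and 3 edges, delete both glued faces → V=28, E=67, F=41.
Check: V − E + F = 28 − 67 + 41 = 2.

67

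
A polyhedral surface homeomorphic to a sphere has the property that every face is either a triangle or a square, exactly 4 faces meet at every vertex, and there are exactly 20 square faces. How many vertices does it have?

26

Let x be the number of triangles; then F = 20 + x.
Edge–face incidences: 2E = 4·20 + 3·x = 80 + 3x.
Every vertex has degree 4, so 4V = 2E.
Euler: V − E + F = 2 ⇒ (2E)/4 − E + (20 + x) = 2.
Multiply by 8: 2·(2E) − 4·(2E) + 8·(20 + x) = 16, i.e. 160 + 8x − 2·(80 + 3x) = 16.
Collecting terms: 2x = 16, so x = 8.
Then 2E = 80 + 3·8 = 104, so E = 52, V = 2E/4 = 26, F = 20 + 8 = 28.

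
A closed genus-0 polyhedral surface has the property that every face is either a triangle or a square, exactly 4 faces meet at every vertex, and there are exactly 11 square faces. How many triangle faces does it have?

8

Let x be the number of triangles; then F = 11 + x.
Edge–face incidences: 2E = 4·11 + 3·x = 44 + 3x.
Every vertex has degree 4, so 4V = 2E.
Euler: V − E + F = 2 ⇒ (2E)/4 − E + (11 + x) = 2.
Multiply by 8: 2·(2E) − 4·(2E) + 8·(11 + x) = 16, i.e. 88 + 8x − 2·(44 + 3x) = 16.
Collecting terms: 2x = 16, so x = 8.
Then 2E = 44 + 3·8 = 68, so E = 34, V = 2E/4 = 17, F = 11 + 8 = 19.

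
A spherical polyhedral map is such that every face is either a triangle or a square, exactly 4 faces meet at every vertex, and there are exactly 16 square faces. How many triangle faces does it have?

Let x be the number of triangles; then F = 16 + x.
Edge–face incidences: 2E = 4·16 + 3·x = 64 + 3x.
Every vertex has degree 4, so 4V = 2E.
Euler: V − E + F = 2 ⇒ (2E)/4 − E + (16 + x) = 2.
Multiply by 8: 2·(2E) − 4·(2E) + 8·(16 + x) = 16, i.e. 128 + 8x − 2·(64 + 3x) = 16.
Collecting terms: 2x = 16, so x = 8.
Then 2E = 64 + 3·8 = 88, so E = 44, V = 2E/4 = 22, F = 16 + 8 = 24.

8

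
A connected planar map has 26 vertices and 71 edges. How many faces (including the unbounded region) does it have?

Euler's formula for a connected plane graph: V − E + F = 2, so F = 2 − 26 + 71 = 47.

47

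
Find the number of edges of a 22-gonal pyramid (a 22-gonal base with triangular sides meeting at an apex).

A pyramid on an n-gon base has one n-gon and n triangles: V = 22 + 1 = 23, E = 2·22 = 44, F = 22 + 1 = 23.
Check: V − E + F = 23 − 44 + 23 = 2.

44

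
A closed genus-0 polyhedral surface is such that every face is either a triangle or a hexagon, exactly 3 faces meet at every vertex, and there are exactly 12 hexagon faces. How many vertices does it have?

28

Let x be the number of triangles; then F = 12 + x.
Edge–face incidences: 2E = 6·12 + 3·x = 72 + 3x.
Every vertex has degree 3, so 3V = 2E.
Euler: V − E + F = 2 ⇒ (2E)/3 − E + (12 + x) = 2.
Multiply by 6: 2·(2E) − 3·(2E) + 6·(12 + x) = 12, i.e. 72 + 6x − (72 + 3x) = 12.
Collecting terms: 3x = 12, so x = 4.
Then 2E = 72 + 3·4 = 84, so E = 42, V = 2E/3 = 28, F = 12 + 4 = 16.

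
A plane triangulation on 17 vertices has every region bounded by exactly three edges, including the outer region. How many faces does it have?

In a plane triangulation 3F = 2E and V − E + F = 2, so F = 2V − 4 = 2·17 − 4 = 30.

30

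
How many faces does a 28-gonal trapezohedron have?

56

The n-trapezohedron (dual of the n-antiprism) has V = 2·28 + 2 = 58, E = 4·28 = 112, F = 2·28 = 56.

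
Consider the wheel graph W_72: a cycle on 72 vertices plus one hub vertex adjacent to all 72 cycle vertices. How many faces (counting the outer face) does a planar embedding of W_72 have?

W_72 has V = 72 + 1 = 73 vertices and E = 2·72 = 144 edges.
By Euler's formula F = 2 − V + E = 2 − 73 + 144 = 73.

73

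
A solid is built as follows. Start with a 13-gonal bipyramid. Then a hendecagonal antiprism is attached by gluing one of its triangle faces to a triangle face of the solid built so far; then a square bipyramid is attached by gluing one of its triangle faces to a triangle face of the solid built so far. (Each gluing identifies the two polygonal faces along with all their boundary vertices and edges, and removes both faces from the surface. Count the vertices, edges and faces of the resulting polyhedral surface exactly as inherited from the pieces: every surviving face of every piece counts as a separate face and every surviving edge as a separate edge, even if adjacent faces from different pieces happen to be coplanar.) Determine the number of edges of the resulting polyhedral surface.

A 13-gonal bipyramid: V=15, E=39, F=26.
Attach a hendecagonal antiprism (V=22, E=44, F=24) along a 3-gon: merge 3 vertices and 3 edges, delete both glued faces → V=34, E=80, F=48.
Attach a square bipyramid (V=6, E=12, F=8) along a 3-gon: merge 3 vertices and 3 edges, delete both glued faces → V=37, E=89, F=54.
Check: V − E + F = 37 − 89 + 54 = 2.

89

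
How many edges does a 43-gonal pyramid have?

A pyramid on an n-gon base has one n-gon and n triangles: V = 43 + 1 = 44, E = 2·43 = 86, F = 43 + 1 = 44.

86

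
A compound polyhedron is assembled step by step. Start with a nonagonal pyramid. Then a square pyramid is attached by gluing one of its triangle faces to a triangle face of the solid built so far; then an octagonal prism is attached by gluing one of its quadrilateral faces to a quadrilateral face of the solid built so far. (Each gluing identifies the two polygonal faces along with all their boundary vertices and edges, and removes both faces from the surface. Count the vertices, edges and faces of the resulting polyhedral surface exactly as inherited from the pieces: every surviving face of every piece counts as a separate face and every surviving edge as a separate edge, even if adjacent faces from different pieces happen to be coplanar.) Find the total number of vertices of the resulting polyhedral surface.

A nonagonal pyramid: V=10, E=18, F=10.
Attach a square pyramid (V=5, E=8, F=5) along a 3-gon: merge 3 vertices and 3 edges, delete both glued faces → V=12, E=23, F=13.
Attach an octagonal prism (V=16, E=24, F=10) along a 4-gon: merge 4 vertices and 4 edges, delete both glued faces → V=24, E=43, F=21.
Check: V − E + F = 24 − 43 + 21 = 2.

24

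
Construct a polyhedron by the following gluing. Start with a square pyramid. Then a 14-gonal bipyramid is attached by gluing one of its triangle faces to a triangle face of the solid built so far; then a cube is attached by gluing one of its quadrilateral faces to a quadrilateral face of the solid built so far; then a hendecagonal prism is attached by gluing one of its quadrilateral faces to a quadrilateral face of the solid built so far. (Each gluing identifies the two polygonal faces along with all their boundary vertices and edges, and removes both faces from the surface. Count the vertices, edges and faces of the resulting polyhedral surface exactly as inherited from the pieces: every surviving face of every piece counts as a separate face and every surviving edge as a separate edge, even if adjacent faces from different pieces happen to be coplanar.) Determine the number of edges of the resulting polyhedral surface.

A square pyramid: V=5, E=8, F=5.
Attach a 14-gonal bipyramid (V=16, E=42, F=28) along a 3-gon: merge 3 vertices and 3 edges, delete both glued faces → V=18, E=47, F=31.
Attach a cube (V=8, E=12, F=6) along a 4-gon: merge 4 vertices and 4 edges, delete both glued faces → V=22, E=55, F=35.
Attach a hendecagonal prism (V=22, E=33, F=13) along a 4-gon: merge 4 vertices and 4 edges, delete both glued faces → V=40, E=84, F=46.
Check: V − E + F = 40 − 84 + 46 = 2.

84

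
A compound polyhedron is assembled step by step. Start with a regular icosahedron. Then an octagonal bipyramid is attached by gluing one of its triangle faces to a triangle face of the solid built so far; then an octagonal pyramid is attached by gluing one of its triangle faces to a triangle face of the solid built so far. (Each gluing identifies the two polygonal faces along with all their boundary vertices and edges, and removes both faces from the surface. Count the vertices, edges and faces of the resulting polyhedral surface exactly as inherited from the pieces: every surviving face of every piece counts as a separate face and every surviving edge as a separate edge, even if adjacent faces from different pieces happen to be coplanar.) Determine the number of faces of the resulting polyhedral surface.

41

A regular icosahedron: V=12, E=30, F=20.
Attach an octagonal bipyramid (V=10, E=24, F=16) along a 3-gon: merge 3 vertices and 3 edges, delete both glued faces → V=19, E=51, F=34.
Attach an octagonal pyramid (V=9, E=16, F=9) along a 3-gon: merge 3 vertices and 3 edges, delete both glued faces → V=25, E=64, F=41.
Check: V − E + F = 25 − 64 + 41 = 2.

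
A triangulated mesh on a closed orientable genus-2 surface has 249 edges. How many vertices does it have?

81

χ = 2 − 2·2 = -2, and every face is a triangle so 3F = 2E.
F = 2E/3 = 166. Then V = -2 + E − F = -2 + 249 − 166 = 81.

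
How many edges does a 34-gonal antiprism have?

An antiprism on an n-gon has two n-gon caps and 2n triangles: V = 2·34 = 68, E = 4·34 = 136, F = 2·34 + 2 = 70.

136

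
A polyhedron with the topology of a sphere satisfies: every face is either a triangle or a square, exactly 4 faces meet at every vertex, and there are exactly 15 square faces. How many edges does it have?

42

Let x be the number of triangles; then F = 15 + x.
Edge–face incidences: 2E = 4·15 + 3·x = 60 + 3x.
Every vertex has degree 4, so 4V = 2E.
Euler: V − E + F = 2 ⇒ (2E)/4 − E + (15 + x) = 2.
Multiply by 8: 2·(2E) − 4·(2E) + 8·(15 + x) = 16, i.e. 120 + 8x − 2·(60 + 3x) = 16.
Collecting terms: 2x = 16, so x = 8.
Then 2E = 60 + 3·8 = 84, so E = 42, V = 2E/4 = 21, F = 15 + 8 = 23.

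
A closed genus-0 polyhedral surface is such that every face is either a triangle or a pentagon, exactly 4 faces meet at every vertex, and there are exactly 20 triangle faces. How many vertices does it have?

Let x be the number of pentagons; then F = 20 + x.
Edge–face incidences: 2E = 3·20 + 5·x = 60 + 5x.
Every vertex has degree 4, so 4V = 2E.
Euler: V − E + F = 2 ⇒ (2E)/4 − E + (20 + x) = 2.
Multiply by 8: 2·(2E) − 4·(2E) + 8·(20 + x) = 16, i.e. 160 + 8x − 2·(60 + 5x) = 16.
Collecting terms: −2x + 40 = 16, so −2x = −24, so x = 12.
Then 2E = 60 + 5·12 = 120, so E = 60, V = 2E/4 = 30, F = 20 + 12 = 32.

30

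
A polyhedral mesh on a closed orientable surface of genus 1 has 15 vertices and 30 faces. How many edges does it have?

45

For a closed orientable surface of genus 1, χ = 2 − 2·1 = 0.
E = V + F − (0) = 15 + 30 − (0) = 45.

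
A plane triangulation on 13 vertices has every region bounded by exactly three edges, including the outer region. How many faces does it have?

In a plane triangulation 3F = 2E and V − E + F = 2, so F = 2V − 4 = 2·13 − 4 = 22.

22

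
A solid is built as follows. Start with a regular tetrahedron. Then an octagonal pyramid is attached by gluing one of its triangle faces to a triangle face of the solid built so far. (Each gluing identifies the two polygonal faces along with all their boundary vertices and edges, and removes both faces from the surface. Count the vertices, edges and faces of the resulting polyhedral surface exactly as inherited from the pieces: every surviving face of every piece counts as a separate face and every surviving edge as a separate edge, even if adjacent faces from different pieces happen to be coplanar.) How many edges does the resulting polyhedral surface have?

A regular tetrahedron: V=4, E=6, F=4.
Attach an octagonal pyramid (V=9, E=16, F=9) along a 3-gon: merge 3 vertices and 3 edges, delete both glued faces → V=10, E=19, F=11.
Check: V − E + F = 10 − 19 + 11 = 2.

19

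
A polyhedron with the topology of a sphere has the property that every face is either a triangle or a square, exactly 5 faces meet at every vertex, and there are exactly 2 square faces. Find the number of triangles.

24

Let x be the number of triangles; then F = 2 + x.
Edge–face incidences: 2E = 4·2 + 3·x = 8 + 3x.
Every vertex has degree 5, so 5V = 2E.
Euler: V − E + F = 2 ⇒ (2E)/5 − E + (2 + x) = 2.
Multiply by 10: 2·(2E) − 5·(2E) + 10·(2 + x) = 20, i.e. 20 + 10x − 3·(8 + 3x) = 20.
Collecting terms: x − 4 = 20, so x = 24.
Then 2E = 8 + 3·24 = 80, so E = 40, V = 2E/5 = 16, F = 2 + 24 = 26.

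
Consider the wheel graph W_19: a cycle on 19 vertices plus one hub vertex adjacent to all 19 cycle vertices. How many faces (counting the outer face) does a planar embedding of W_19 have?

W_19 has V = 19 + 1 = 20 vertices and E = 2·19 = 38 edges.
By Euler's formula F = 2 − V + E = 2 − 20 + 38 = 20.

20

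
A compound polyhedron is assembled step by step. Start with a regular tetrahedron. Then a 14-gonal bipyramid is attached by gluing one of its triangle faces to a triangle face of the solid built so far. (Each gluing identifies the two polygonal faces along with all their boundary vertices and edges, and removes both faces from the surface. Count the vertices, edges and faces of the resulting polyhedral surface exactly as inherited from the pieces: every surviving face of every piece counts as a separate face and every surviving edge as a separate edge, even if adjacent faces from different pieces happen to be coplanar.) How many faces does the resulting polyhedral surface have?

30

A regular tetrahedron: V=4, E=6, F=4.
Attach a 14-gonal bipyramid (V=16, E=42, F=28) along a 3-gon: merge 3 vertices and 3 edges, delete both glued faces → V=17, E=45, F=30.
Check: V − E + F = 17 − 45 + 30 = 2.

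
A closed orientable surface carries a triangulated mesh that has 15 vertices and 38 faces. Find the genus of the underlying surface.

Every face is a triangle, so 2E = 3·38 = 114, giving E = 57.
χ = V − E + F = 15 − 57 + 38 = -4.
For a closed orientable surface χ = 2 − 2g, so g = (2 − (-4))/2 = 3.

3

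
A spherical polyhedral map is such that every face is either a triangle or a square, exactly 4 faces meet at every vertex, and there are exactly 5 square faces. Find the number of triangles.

8

Let x be the number of triangles; then F = 5 + x.
Edge–face incidences: 2E = 4·5 + 3·x = 20 + 3x.
Every vertex has degree 4, so 4V = 2E.
Euler: V − E + F = 2 ⇒ (2E)/4 − E + (5 + x) = 2.
Multiply by 8: 2·(2E) − 4·(2E) + 8·(5 + x) = 16, i.e. 40 + 8x − 2·(20 + 3x) = 16.
Collecting terms: 2x = 16, so x = 8.
Then 2E = 20 + 3·8 = 44, so E = 22, V = 2E/4 = 11, F = 5 + 8 = 13.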